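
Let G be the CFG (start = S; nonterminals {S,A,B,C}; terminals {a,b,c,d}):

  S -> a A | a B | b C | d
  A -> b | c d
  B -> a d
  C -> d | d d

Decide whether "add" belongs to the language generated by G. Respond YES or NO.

Convert to CNF:
  S -> T2 A | T2 B | T3 C | d
  A -> T0 T1 | b
  B -> T2 T1
  C -> T1 T1 | d
  T0 -> c
  T1 -> d
  T2 -> a
  T3 -> b

CYK table (by increasing span):
  [0..0]={T2}  "a"  orig:{}
  [1..1]={C,S,T1}  "d"  orig:{C,S}
  [2..2]={C,S,T1}  "d"  orig:{C,S}
  [0..1]={B}  "ad"
  [1..2]={C}  "dd"
  [0..2]=∅  "add"

S ∉ T[0,2] ⇒ NO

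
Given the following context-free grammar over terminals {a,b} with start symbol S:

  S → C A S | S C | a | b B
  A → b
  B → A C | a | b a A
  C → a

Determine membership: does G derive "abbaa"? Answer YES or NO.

Convert to CNF:
  S -> C X3 | S C | T0 B | a
  A -> b
  B -> A C | T0 X2 | a
  C -> a
  T0 -> b
  T1 -> a
  X2 -> T1 A
  X3 -> A S

Fill CYK table bottom-up:
  cell(0,0) a: {B,C,S,T1}  orig:{B,C,S}
  cell(1,1) b: {A,T0}  orig:{A}
  cell(2,2) b: {A,T0}  orig:{A}
  cell(3,3) a: {B,C,S,T1}  orig:{B,C,S}
  cell(4,4) a: {B,C,S,T1}  orig:{B,C,S}
  cell(0,1) ab: {X2}  orig:{}
  cell(1,2) bb: ∅
  cell(2,3) ba: {B,S,X3}  orig:{B,S}
  cell(3,4) aa: {S}
  cell(0,2) abb: ∅
  cell(1,3) bba: {S,X3}  orig:{S}
  cell(2,4) baa: {S,X3}  orig:{S}
  cell(0,3) abba: {S}
  cell(1,4) bbaa: {S,X3}  orig:{S}
  cell(0,4) abbaa: {S}

S ∈ T[0,4] ⇒ YES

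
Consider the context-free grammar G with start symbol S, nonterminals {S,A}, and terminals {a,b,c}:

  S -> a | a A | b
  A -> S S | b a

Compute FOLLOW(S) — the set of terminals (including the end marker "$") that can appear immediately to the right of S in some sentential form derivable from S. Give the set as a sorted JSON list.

FIRST iteration:
[1]
  A via A→b a: +{b}
  S via S→a: +{a}
  S via S→b: +{b}
  FIRST[S]={a,b}  FIRST[A]={b}
[2]
  A via A→S S: +{a}
  FIRST[S]={a,b}  FIRST[A]={a,b}
[3] — fixpoint
  FIRST[S]={a,b}  FIRST[A]={a,b}

FOLLOW sets:
seed FOLLOW(S) with $
[1]
  A→S S: FOLLOW(S) ⊇ FIRST(S) = {a,b}; new: +{a,b}
  S→a A: FOLLOW(A) ⊇ FOLLOW(S) ⊇ {$,a,b}; new: +{$,a,b}
  FOLLOW[S]={$,a,b}  FOLLOW[A]={$,a,b}
[2] done
  FOLLOW[S]={$,a,b}  FOLLOW[A]={$,a,b}

FOLLOW(S) = ["$", "a", "b"]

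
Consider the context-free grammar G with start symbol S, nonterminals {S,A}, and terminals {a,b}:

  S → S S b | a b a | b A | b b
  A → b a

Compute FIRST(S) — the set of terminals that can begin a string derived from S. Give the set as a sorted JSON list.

FIRST iteration:
iter 1:
  A via A→b a: +{b}
  S via S→a b a: +{a}
  S via S→b A: +{b}
  S: {a,b}  A: {b}
iter 2: done
  S: {a,b}  A: {b}

FIRST(S) = ["a", "b"]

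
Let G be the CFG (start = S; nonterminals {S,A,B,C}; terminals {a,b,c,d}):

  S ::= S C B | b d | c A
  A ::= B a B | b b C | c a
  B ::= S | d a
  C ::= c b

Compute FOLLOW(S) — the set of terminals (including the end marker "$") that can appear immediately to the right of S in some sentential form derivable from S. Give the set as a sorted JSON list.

FIRST iteration:
round 1:
  A via A→b b C: +{b}
  A via A→c a: +{c}
  B via B→d a: +{d}
  C via C→c b: +{c}
  S via S→b d: +{b}
  S via S→c A: +{c}
  FIRST[S]={b,c}  FIRST[A]={b,c}  FIRST[B]={d}  FIRST[C]={c}
round 2:
  A via A→B a B: +{d}
  B via B→S: +{b,c}
  FIRST[S]={b,c}  FIRST[A]={b,c,d}  FIRST[B]={b,c,d}  FIRST[C]={c}
round 3: (no change)
  FIRST[S]={b,c}  FIRST[A]={b,c,d}  FIRST[B]={b,c,d}  FIRST[C]={c}

Compute FOLLOW by fixpoint:
seed FOLLOW(S) with $
iter 1:
  A→B a B: FOLLOW(B) ⊇ FIRST(a) = {a}; new: +{a}
  B→S: FOLLOW(S) ⊇ FOLLOW(B) ⊇ {a}; new: +{a}
  S→S C B: FOLLOW(S) ⊇ FIRST(C) = {c}; new: +{c}
  S→S C B: FOLLOW(C) ⊇ FIRST(B) = {b,c,d}; new: +{b,c,d}
  S→S C B: FOLLOW(B) ⊇ FOLLOW(S) ⊇ {$,a,c}; new: +{$,c}
  S→c A: FOLLOW(A) ⊇ FOLLOW(S) ⊇ {$,a,c}; new: +{$,a,c}
  S: {$,a,c}  A: {$,a,c}  B: {$,a,c}  C: {b,c,d}
iter 2:
  A→b b C: FOLLOW(C) ⊇ FOLLOW(A) ⊇ {$,a,c}; new: +{$,a}
  S: {$,a,c}  A: {$,a,c}  B: {$,a,c}  C: {$,a,b,c,d}
iter 3: — fixpoint
  S: {$,a,c}  A: {$,a,c}  B: {$,a,c}  C: {$,a,b,c,d}

FOLLOW(S) = ["$", "a", "c"]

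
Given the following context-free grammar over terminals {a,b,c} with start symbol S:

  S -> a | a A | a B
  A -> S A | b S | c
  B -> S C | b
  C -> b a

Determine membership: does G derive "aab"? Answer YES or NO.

Convert to CNF:
  S -> T1 A | T1 B | a
  A -> S A | T0 S | c
  B -> S C | b
  C -> T0 T1
  T0 -> b
  T1 -> a

CYK table (by increasing span):
  [0..0]={S,T1}  "a"  orig:{S}
  [1..1]={S,T1}  "a"  orig:{S}
  [2..2]={B,T0}  "b"  orig:{B}
  [0..1]=∅  "aa"
  [1..2]={S}  "ab"
  [0..2]=∅  "aab"

S ∉ T[0,2] ⇒ NO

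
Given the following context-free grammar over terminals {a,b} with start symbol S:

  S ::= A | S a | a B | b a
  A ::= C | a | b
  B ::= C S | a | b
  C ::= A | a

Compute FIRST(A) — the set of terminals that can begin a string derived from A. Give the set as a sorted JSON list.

FIRST iteration:
pass 1:
  A via A→a: +{a}
  A via A→b: +{b}
  B via B→a: +{a}
  B via B→b: +{b}
  C via C→A: +{a,b}
  S via S→A: +{a,b}
  FIRST[S]={a,b}  FIRST[A]={a,b}  FIRST[B]={a,b}  FIRST[C]={a,b}
pass 2: (stable)
  FIRST[S]={a,b}  FIRST[A]={a,b}  FIRST[B]={a,b}  FIRST[C]={a,b}

FIRST(A) = ["a", "b"]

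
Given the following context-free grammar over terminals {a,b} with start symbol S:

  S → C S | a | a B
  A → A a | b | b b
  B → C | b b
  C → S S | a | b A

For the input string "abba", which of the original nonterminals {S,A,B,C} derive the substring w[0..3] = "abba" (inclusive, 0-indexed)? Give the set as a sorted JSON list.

CNF form of G:
  S -> C S | T0 B | a
  A -> A T0 | T1 T1 | b
  B -> S S | T1 A | T1 T1 | a
  C -> S S | T1 A | a
  T0 -> a
  T1 -> b

CYK fill, restricted to cells inside w[0..3]:
  cell(0,0) a: {B,C,S,T0}  orig:{B,C,S}
  cell(1,1) b: {A,T1}  orig:{A}
  cell(2,2) b: {A,T1}  orig:{A}
  cell(3,3) a: {B,C,S,T0}  orig:{B,C,S}
  cell(0,1) ab: ∅
  cell(1,2) bb: {A,B,C}
  cell(2,3) ba: {A}
  cell(0,2) abb: {S}
  cell(1,3) bba: {A,B,C,S}
  cell(0,3) abba: {B,C,S}

Original NTs in T[0,3] deriving "abba": ["B", "C", "S"]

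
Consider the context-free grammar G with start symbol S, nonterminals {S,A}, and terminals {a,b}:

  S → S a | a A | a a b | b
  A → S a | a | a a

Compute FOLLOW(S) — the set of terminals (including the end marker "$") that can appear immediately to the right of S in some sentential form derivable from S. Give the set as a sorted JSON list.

FIRST sets, iterate to fixpoint:
[1]
  A via A→a: +{a}
  S via S→a A: +{a}
  S via S→b: +{b}
  FIRST[S]={a,b}  FIRST[A]={a}
[2]
  A via A→S a: +{b}
  FIRST[S]={a,b}  FIRST[A]={a,b}
[3] (stable)
  FIRST[S]={a,b}  FIRST[A]={a,b}

Compute FOLLOW by fixpoint:
initialize: $ ∈ FOLLOW(S)
iter 1:
  A→S a: FOLLOW(S) ⊇ FIRST(a) = {a}; new: +{a}
  S→a A: FOLLOW(A) ⊇ FOLLOW(S) ⊇ {$,a}; new: +{$,a}
  S: {$,a}  A: {$,a}
iter 2: (no change)
  S: {$,a}  A: {$,a}

FOLLOW(S) = ["$", "a"]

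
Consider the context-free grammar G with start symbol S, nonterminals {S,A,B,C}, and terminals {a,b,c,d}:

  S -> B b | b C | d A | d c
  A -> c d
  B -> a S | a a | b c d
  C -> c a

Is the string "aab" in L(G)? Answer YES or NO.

Convert to CNF:
  S -> B T3 | T1 A | T1 T0 | T3 C
  A -> T0 T1
  B -> T2 S | T2 T2 | T3 X4
  C -> T0 T2
  T0 -> c
  T1 -> d
  T2 -> a
  T3 -> b
  X4 -> T0 T1

CYK table (by increasing span):
  T[0,0] 'a' = {T2}  orig:{}
  T[1,1] 'a' = {T2}  orig:{}
  T[2,2] 'b' = {T3}  orig:{}
  T[0,1] 'aa' = {B}
  T[1,2] 'ab' = ∅
  T[0,2] 'aab' = {S}

S ∈ T[0,2] ⇒ YES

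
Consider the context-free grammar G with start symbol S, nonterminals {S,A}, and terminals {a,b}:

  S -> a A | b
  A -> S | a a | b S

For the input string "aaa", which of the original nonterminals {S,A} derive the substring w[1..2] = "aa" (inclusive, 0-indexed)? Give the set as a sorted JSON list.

Convert to CNF:
  S -> T0 A | b
  A -> T0 A | T0 T0 | T1 S | b
  T0 -> a
  T1 -> b

Fill CYK table bottom-up (cells [i..j] with 1 ≤ i ≤ j ≤ 2 only):
  [1..1]={T0}  "a"  orig:{}
  [2..2]={T0}  "a"  orig:{}
  [1..2]={A}  "aa"

Original NTs in T[1,2] deriving "aa": ["A"]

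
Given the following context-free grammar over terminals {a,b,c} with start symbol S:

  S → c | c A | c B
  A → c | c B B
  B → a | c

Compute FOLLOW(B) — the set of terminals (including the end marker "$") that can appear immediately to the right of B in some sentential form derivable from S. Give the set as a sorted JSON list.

FIRST iteration:
round 1:
  A via A→c: +{c}
  B via B→a: +{a}
  B via B→c: +{c}
  S via S→c: +{c}
  S: {c}  A: {c}  B: {a,c}
round 2: (no change)
  S: {c}  A: {c}  B: {a,c}

Compute FOLLOW by fixpoint:
initialize: $ ∈ FOLLOW(S)
round 1:
  A→c B B: FOLLOW(B) ⊇ FIRST(B) = {a,c}; new: +{a,c}
  S→c A: FOLLOW(A) ⊇ FOLLOW(S) ⊇ {$}; new: +{$}
  S→c B: FOLLOW(B) ⊇ FOLLOW(S) ⊇ {$}; new: +{$}
  S: {$}  A: {$}  B: {$,a,c}
round 2: (stable)
  S: {$}  A: {$}  B: {$,a,c}

FOLLOW(B) = ["$", "a", "c"]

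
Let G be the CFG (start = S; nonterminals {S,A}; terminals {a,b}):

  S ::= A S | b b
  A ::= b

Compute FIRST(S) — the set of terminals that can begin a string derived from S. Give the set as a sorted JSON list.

FIRST sets, iterate to fixpoint:
round 1:
  A via A→b: +{b}
  S via S→A S: +{b}
  FIRST(S)={b}  FIRST(A)={b}
round 2: (stable)
  FIRST(S)={b}  FIRST(A)={b}

FIRST(S) = ["b"]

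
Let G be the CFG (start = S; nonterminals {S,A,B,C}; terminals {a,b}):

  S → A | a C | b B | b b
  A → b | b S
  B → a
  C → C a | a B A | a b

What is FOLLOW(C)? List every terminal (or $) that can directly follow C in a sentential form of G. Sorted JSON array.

FIRST iteration:
pass 1:
  A via A→b: +{b}
  B via B→a: +{a}
  C via C→a B A: +{a}
  S via S→A: +{b}
  S via S→a C: +{a}
  FIRST(S)={a,b}  FIRST(A)={b}  FIRST(B)={a}  FIRST(C)={a}
pass 2: (stable)
  FIRST(S)={a,b}  FIRST(A)={b}  FIRST(B)={a}  FIRST(C)={a}

Compute FOLLOW by fixpoint:
FOLLOW(S) := {$}
[1]
  C→C a: FOLLOW(C) ⊇ FIRST(a) = {a}; new: +{a}
  C→a B A: FOLLOW(B) ⊇ FIRST(A) = {b}; new: +{b}
  C→a B A: FOLLOW(A) ⊇ FOLLOW(C) ⊇ {a}; new: +{a}
  S→A: FOLLOW(A) ⊇ FOLLOW(S) ⊇ {$}; new: +{$}
  S→a C: FOLLOW(C) ⊇ FOLLOW(S) ⊇ {$}; new: +{$}
  S→b B: FOLLOW(B) ⊇ FOLLOW(S) ⊇ {$}; new: +{$}
  S: {$}  A: {$,a}  B: {$,b}  C: {$,a}
[2]
  A→b S: FOLLOW(S) ⊇ FOLLOW(A) ⊇ {$,a}; new: +{a}
  S→b B: FOLLOW(B) ⊇ FOLLOW(S) ⊇ {$,a}; new: +{a}
  S: {$,a}  A: {$,a}  B: {$,a,b}  C: {$,a}
[3] done
  S: {$,a}  A: {$,a}  B: {$,a,b}  C: {$,a}

FOLLOW(C) = ["$", "a"]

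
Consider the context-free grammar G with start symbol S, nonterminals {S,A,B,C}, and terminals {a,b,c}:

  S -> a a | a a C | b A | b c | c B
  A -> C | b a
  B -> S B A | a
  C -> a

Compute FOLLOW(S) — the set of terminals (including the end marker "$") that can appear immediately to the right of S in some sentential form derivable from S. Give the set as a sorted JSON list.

Compute FIRST by fixpoint:
[1]
  A via A→b a: +{b}
  B via B→a: +{a}
  C via C→a: +{a}
  S via S→a a: +{a}
  S via S→b A: +{b}
  S via S→c B: +{c}
  FIRST(S)={a,b,c}  FIRST(A)={b}  FIRST(B)={a}  FIRST(C)={a}
[2]
  A via A→C: +{a}
  B via B→S B A: +{b,c}
  FIRST(S)={a,b,c}  FIRST(A)={a,b}  FIRST(B)={a,b,c}  FIRST(C)={a}
[3] done
  FIRST(S)={a,b,c}  FIRST(A)={a,b}  FIRST(B)={a,b,c}  FIRST(C)={a}

Compute FOLLOW by fixpoint:
initialize: $ ∈ FOLLOW(S)
iter 1:
  B→S B A: FOLLOW(S) ⊇ FIRST(B) = {a,b,c}; new: +{a,b,c}
  B→S B A: FOLLOW(B) ⊇ FIRST(A) = {a,b}; new: +{a,b}
  B→S B A: FOLLOW(A) ⊇ FOLLOW(B) ⊇ {a,b}; new: +{a,b}
  S→a a C: FOLLOW(C) ⊇ FOLLOW(S) ⊇ {$,a,b,c}; new: +{$,a,b,c}
  S→b A: FOLLOW(A) ⊇ FOLLOW(S) ⊇ {$,a,b,c}; new: +{$,c}
  S→c B: FOLLOW(B) ⊇ FOLLOW(S) ⊇ {$,a,b,c}; new: +{$,c}
  FOLLOW(S)={$,a,b,c}  FOLLOW(A)={$,a,b,c}  FOLLOW(B)={$,a,b,c}  FOLLOW(C)={$,a,b,c}
iter 2: (no change)
  FOLLOW(S)={$,a,b,c}  FOLLOW(A)={$,a,b,c}  FOLLOW(B)={$,a,b,c}  FOLLOW(C)={$,a,b,c}

FOLLOW(S) = ["$", "a", "b", "c"]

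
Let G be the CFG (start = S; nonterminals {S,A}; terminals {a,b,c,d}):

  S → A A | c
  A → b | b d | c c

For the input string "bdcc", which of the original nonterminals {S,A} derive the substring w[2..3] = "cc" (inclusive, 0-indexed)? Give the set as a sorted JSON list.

Convert to CNF:
  S -> A A | c
  A -> T0 T1 | T2 T2 | b
  T0 -> b
  T1 -> d
  T2 -> c

CYK fill (cells [i..j] with 2 ≤ i ≤ j ≤ 3 only):
  T[2,2] 'c' = {S,T2}  orig:{S}
  T[3,3] 'c' = {S,T2}  orig:{S}
  T[2,3] 'cc' = {A}

Original NTs in T[2,3] deriving "cc": ["A"]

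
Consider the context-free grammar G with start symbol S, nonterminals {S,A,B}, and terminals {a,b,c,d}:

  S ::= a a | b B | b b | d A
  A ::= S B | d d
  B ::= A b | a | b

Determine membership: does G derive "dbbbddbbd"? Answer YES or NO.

Convert to CNF:
  S -> T0 A | T1 B | T1 T1 | T2 T2
  A -> S B | T0 T0
  B -> A T1 | a | b
  T0 -> d
  T1 -> b
  T2 -> a

Fill CYK table bottom-up:
  T[0,0] 'd' = {T0}  orig:{}
  T[1,1] 'b' = {B,T1}  orig:{B}
  T[2,2] 'b' = {B,T1}  orig:{B}
  T[3,3] 'b' = {B,T1}  orig:{B}
  T[4,4] 'd' = {T0}  orig:{}
  T[5,5] 'd' = {T0}  orig:{}
  T[6,6] 'b' = {B,T1}  orig:{B}
  T[7,7] 'b' = {B,T1}  orig:{B}
  T[8,8] 'd' = {T0}  orig:{}
  T[0,1] 'db' = ∅
  T[1,2] 'bb' = {S}
  T[2,3] 'bb' = {S}
  T[3,4] 'bd' = ∅
  T[4,5] 'dd' = {A}
  T[5,6] 'db' = ∅
  T[6,7] 'bb' = {S}
  T[7,8] 'bd' = ∅
  T[0,2] 'dbb' = ∅
  T[1,3] 'bbb' = {A}
  T[2,4] 'bbd' = ∅
  T[3,5] 'bdd' = ∅
  T[4,6] 'ddb' = {B}
  T[5,7] 'dbb' = ∅
  T[6,8] 'bbd' = ∅
  T[0,3] 'dbbb' = {S}
  T[1,4] 'bbbd' = ∅
  T[2,5] 'bbdd' = ∅
  T[3,6] 'bddb' = {S}
  T[4,7] 'ddbb' = ∅
  T[5,8] 'dbbd' = ∅
  T[0,4] 'dbbbd' = ∅
  T[1,5] 'bbbdd' = ∅
  T[2,6] 'bbddb' = {A}
  T[3,7] 'bddbb' = {A}
  T[4,8] 'ddbbd' = ∅
  T[0,5] 'dbbbdd' = ∅
  T[1,6] 'bbbddb' = ∅
  T[2,7] 'bbddbb' = {B}
  T[3,8] 'bddbbd' = ∅
  T[0,6] 'dbbbddb' = {A}
  T[1,7] 'bbbddbb' = {S}
  T[2,8] 'bbddbbd' = ∅
  T[0,7] 'dbbbddbb' = {B}
  T[1,8] 'bbbddbbd' = ∅
  T[0,8] 'dbbbddbbd' = ∅

S ∉ T[0,8] ⇒ NO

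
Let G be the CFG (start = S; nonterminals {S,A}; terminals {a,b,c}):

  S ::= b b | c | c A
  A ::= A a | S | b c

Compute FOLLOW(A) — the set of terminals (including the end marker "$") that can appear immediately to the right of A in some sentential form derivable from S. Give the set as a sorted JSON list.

FIRST sets, iterate to fixpoint:
iter 1:
  A via A→b c: +{b}
  S via S→b b: +{b}
  S via S→c: +{c}
  FIRST(S)={b,c}  FIRST(A)={b}
iter 2:
  A via A→S: +{c}
  FIRST(S)={b,c}  FIRST(A)={b,c}
iter 3: (stable)
  FIRST(S)={b,c}  FIRST(A)={b,c}

FOLLOW iteration:
FOLLOW(S) := {$}
[1]
  A→A a: FOLLOW(A) ⊇ FIRST(a) = {a}; new: +{a}
  A→S: FOLLOW(S) ⊇ FOLLOW(A) ⊇ {a}; new: +{a}
  S→c A: FOLLOW(A) ⊇ FOLLOW(S) ⊇ {$,a}; new: +{$}
  S: {$,a}  A: {$,a}
[2] (no change)
  S: {$,a}  A: {$,a}

FOLLOW(A) = ["$", "a"]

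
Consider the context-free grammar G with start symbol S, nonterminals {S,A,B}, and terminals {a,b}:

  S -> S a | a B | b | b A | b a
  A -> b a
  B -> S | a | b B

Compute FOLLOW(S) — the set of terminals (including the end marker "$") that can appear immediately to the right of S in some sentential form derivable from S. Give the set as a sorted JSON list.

FIRST iteration:
iter 1:
  A via A→b a: +{b}
  B via B→a: +{a}
  B via B→b B: +{b}
  S via S→a B: +{a}
  S via S→b: +{b}
  FIRST[S]={a,b}  FIRST[A]={b}  FIRST[B]={a,b}
iter 2: — fixpoint
  FIRST[S]={a,b}  FIRST[A]={b}  FIRST[B]={a,b}

FOLLOW sets:
initialize: $ ∈ FOLLOW(S)
round 1:
  S→S a: FOLLOW(S) ⊇ FIRST(a) = {a}; new: +{a}
  S→a B: FOLLOW(B) ⊇ FOLLOW(S) ⊇ {$,a}; new: +{$,a}
  S→b A: FOLLOW(A) ⊇ FOLLOW(S) ⊇ {$,a}; new: +{$,a}
  FOLLOW(S)={$,a}  FOLLOW(A)={$,a}  FOLLOW(B)={$,a}
round 2: — fixpoint
  FOLLOW(S)={$,a}  FOLLOW(A)={$,a}  FOLLOW(B)={$,a}

FOLLOW(S) = ["$", "a"]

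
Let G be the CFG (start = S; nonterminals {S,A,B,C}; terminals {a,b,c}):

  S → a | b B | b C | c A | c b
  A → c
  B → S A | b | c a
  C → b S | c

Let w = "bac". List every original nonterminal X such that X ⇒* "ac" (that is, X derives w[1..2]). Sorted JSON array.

Convert to CNF:
  S -> T0 A | T0 T2 | T2 B | T2 C | a
  A -> c
  B -> S A | T0 T1 | b
  C -> T2 S | c
  T0 -> c
  T1 -> a
  T2 -> b

CYK table (by increasing span) — only the sub-triangle for w[1..2]:
  T[1,1] 'a' = {S,T1}  orig:{S}
  T[2,2] 'c' = {A,C,T0}  orig:{A,C}
  T[1,2] 'ac' = {B}

Original NTs in T[1,2] deriving "ac": ["B"]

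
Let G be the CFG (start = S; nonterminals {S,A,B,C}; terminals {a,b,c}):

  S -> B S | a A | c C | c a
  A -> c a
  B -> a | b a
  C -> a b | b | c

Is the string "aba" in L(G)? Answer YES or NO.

Convert to CNF:
  S -> B S | T0 C | T0 T1 | T1 A
  A -> T0 T1
  B -> T2 T1 | a
  C -> T1 T2 | b | c
  T0 -> c
  T1 -> a
  T2 -> b

CYK table (by increasing span):
  [0..0]={B,T1}  "a"  orig:{B}
  [1..1]={C,T2}  "b"  orig:{C}
  [2..2]={B,T1}  "a"  orig:{B}
  [0..1]={C}  "ab"
  [1..2]={B}  "ba"
  [0..2]=∅  "aba"

S ∉ T[0,2] ⇒ NO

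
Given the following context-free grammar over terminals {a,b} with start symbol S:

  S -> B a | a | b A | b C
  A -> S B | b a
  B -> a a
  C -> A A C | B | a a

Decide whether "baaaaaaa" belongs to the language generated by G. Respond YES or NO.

CNF form of G:
  S -> B T1 | T0 A | T0 C | a
  A -> S B | T0 T1
  B -> T1 T1
  C -> A X2 | T1 T1
  T0 -> b
  T1 -> a
  X2 -> A C

CYK fill:
  cell(0,0) b: {T0}  orig:{}
  cell(1,1) a: {S,T1}  orig:{S}
  cell(2,2) a: {S,T1}  orig:{S}
  cell(3,3) a: {S,T1}  orig:{S}
  cell(4,4) a: {S,T1}  orig:{S}
  cell(5,5) a: {S,T1}  orig:{S}
  cell(6,6) a: {S,T1}  orig:{S}
  cell(7,7) a: {S,T1}  orig:{S}
  cell(0,1) ba: {A}
  cell(1,2) aa: {B,C}
  cell(2,3) aa: {B,C}
  cell(3,4) aa: {B,C}
  cell(4,5) aa: {B,C}
  cell(5,6) aa: {B,C}
  cell(6,7) aa: {B,C}
  cell(0,2) baa: {S}
  cell(1,3) aaa: {A,S}
  cell(2,4) aaa: {A,S}
  cell(3,5) aaa: {A,S}
  cell(4,6) aaa: {A,S}
  cell(5,7) aaa: {A,S}
  cell(0,3) baaa: {S,X2}  orig:{S}
  cell(1,4) aaaa: ∅
  cell(2,5) aaaa: ∅
  cell(3,6) aaaa: ∅
  cell(4,7) aaaa: ∅
  cell(0,4) baaaa: {A}
  cell(1,5) aaaaa: {A,X2}  orig:{A}
  cell(2,6) aaaaa: {A,X2}  orig:{A}
  cell(3,7) aaaaa: {A,X2}  orig:{A}
  cell(0,5) baaaaa: {A,S}
  cell(1,6) aaaaaa: ∅
  cell(2,7) aaaaaa: ∅
  cell(0,6) baaaaaa: {C,X2}  orig:{C}
  cell(1,7) aaaaaaa: {X2}  orig:{}
  cell(0,7) baaaaaaa: {A,X2}  orig:{A}

S ∉ T[0,7] ⇒ NO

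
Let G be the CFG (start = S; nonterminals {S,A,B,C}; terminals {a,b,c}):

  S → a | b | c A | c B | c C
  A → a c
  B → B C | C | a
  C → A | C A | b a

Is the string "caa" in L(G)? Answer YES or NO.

CNF form of G:
  S -> T1 A | T1 B | T1 C | a | b
  A -> T0 T1
  B -> B C | C A | T0 T1 | T2 T0 | a
  C -> C A | T0 T1 | T2 T0
  T0 -> a
  T1 -> c
  T2 -> b

CYK table (by increasing span):
  T[0,0] 'c' = {T1}  orig:{}
  T[1,1] 'a' = {B,S,T0}  orig:{B,S}
  T[2,2] 'a' = {B,S,T0}  orig:{B,S}
  T[0,1] 'ca' = {S}
  T[1,2] 'aa' = ∅
  T[0,2] 'caa' = ∅

S ∉ T[0,2] ⇒ NO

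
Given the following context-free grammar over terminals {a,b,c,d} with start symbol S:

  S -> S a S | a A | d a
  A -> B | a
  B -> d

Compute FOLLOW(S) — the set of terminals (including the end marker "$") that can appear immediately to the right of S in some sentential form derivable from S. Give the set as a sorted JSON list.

FIRST iteration:
round 1:
  A via A→a: +{a}
  B via B→d: +{d}
  S via S→a A: +{a}
  S via S→d a: +{d}
  S: {a,d}  A: {a}  B: {d}
round 2:
  A via A→B: +{d}
  S: {a,d}  A: {a,d}  B: {d}
round 3: — fixpoint
  S: {a,d}  A: {a,d}  B: {d}

FOLLOW sets:
initialize: $ ∈ FOLLOW(S)
iter 1:
  S→S a S: FOLLOW(S) ⊇ FIRST(a) = {a}; new: +{a}
  S→a A: FOLLOW(A) ⊇ FOLLOW(S) ⊇ {$,a}; new: +{$,a}
  FOLLOW[S]={$,a}  FOLLOW[A]={$,a}  FOLLOW[B]={}
iter 2:
  A→B: FOLLOW(B) ⊇ FOLLOW(A) ⊇ {$,a}; new: +{$,a}
  FOLLOW[S]={$,a}  FOLLOW[A]={$,a}  FOLLOW[B]={$,a}
iter 3: (no change)
  FOLLOW[S]={$,a}  FOLLOW[A]={$,a}  FOLLOW[B]={$,a}

FOLLOW(S) = ["$", "a"]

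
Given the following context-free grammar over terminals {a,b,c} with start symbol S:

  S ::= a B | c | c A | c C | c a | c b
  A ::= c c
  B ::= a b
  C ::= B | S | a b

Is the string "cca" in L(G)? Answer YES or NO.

Convert to CNF:
  S -> T0 A | T0 C | T0 T1 | T0 T2 | T1 B | c
  A -> T0 T0
  B -> T1 T2
  C -> T0 A | T0 C | T0 T1 | T0 T2 | T1 B | T1 T2 | c
  T0 -> c
  T1 -> a
  T2 -> b

Fill CYK table bottom-up:
  T[0,0] 'c' = {C,S,T0}  orig:{C,S}
  T[1,1] 'c' = {C,S,T0}  orig:{C,S}
  T[2,2] 'a' = {T1}  orig:{}
  T[0,1] 'cc' = {A,C,S}
  T[1,2] 'ca' = {C,S}
  T[0,2] 'cca' = {C,S}

S ∈ T[0,2] ⇒ YES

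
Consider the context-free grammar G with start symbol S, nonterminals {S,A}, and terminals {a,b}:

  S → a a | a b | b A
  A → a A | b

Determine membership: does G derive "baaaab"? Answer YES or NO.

CNF form of G:
  S -> T0 T0 | T0 T1 | T1 A
  A -> T0 A | b
  T0 -> a
  T1 -> b

Fill CYK table bottom-up:
  T[0,0] 'b' = {A,T1}  orig:{A}
  T[1,1] 'a' = {T0}  orig:{}
  T[2,2] 'a' = {T0}  orig:{}
  T[3,3] 'a' = {T0}  orig:{}
  T[4,4] 'a' = {T0}  orig:{}
  T[5,5] 'b' = {A,T1}  orig:{A}
  T[0,1] 'ba' = ∅
  T[1,2] 'aa' = {S}
  T[2,3] 'aa' = {S}
  T[3,4] 'aa' = {S}
  T[4,5] 'ab' = {A,S}
  T[0,2] 'baa' = ∅
  T[1,3] 'aaa' = ∅
  T[2,4] 'aaa' = ∅
  T[3,5] 'aab' = {A}
  T[0,3] 'baaa' = ∅
  T[1,4] 'aaaa' = ∅
  T[2,5] 'aaab' = {A}
  T[0,4] 'baaaa' = ∅
  T[1,5] 'aaaab' = {A}
  T[0,5] 'baaaab' = {S}

S ∈ T[0,5] ⇒ YES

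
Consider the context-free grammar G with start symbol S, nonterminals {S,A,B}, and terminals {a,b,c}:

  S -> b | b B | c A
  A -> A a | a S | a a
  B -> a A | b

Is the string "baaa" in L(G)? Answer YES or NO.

Convert to CNF:
  S -> T1 B | T2 A | b
  A -> A T0 | T0 S | T0 T0
  B -> T0 A | b
  T0 -> a
  T1 -> b
  T2 -> c

Fill CYK table bottom-up:
  cell(0,0) b: {B,S,T1}  orig:{B,S}
  cell(1,1) a: {T0}  orig:{}
  cell(2,2) a: {T0}  orig:{}
  cell(3,3) a: {T0}  orig:{}
  cell(0,1) ba: ∅
  cell(1,2) aa: {A}
  cell(2,3) aa: {A}
  cell(0,2) baa: ∅
  cell(1,3) aaa: {A,B}
  cell(0,3) baaa: {S}

S ∈ T[0,3] ⇒ YES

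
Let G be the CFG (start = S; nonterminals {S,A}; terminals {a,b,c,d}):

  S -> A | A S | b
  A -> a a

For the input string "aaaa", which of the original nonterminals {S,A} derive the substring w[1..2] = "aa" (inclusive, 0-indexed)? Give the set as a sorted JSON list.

Convert to CNF:
  S -> A S | T0 T0 | b
  A -> T0 T0
  T0 -> a

CYK table (by increasing span) — only the sub-triangle for w[1..2]:
  [1..1]={T0}  "a"  orig:{}
  [2..2]={T0}  "a"  orig:{}
  [1..2]={A,S}  "aa"

Original NTs in T[1,2] deriving "aa": ["A", "S"]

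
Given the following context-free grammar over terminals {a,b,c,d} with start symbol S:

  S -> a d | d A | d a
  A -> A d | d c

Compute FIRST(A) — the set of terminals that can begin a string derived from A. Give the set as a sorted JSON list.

Compute FIRST by fixpoint:
round 1:
  A via A→d c: +{d}
  S via S→a d: +{a}
  S via S→d A: +{d}
  FIRST[S]={a,d}  FIRST[A]={d}
round 2: — fixpoint
  FIRST[S]={a,d}  FIRST[A]={d}

FIRST(A) = ["d"]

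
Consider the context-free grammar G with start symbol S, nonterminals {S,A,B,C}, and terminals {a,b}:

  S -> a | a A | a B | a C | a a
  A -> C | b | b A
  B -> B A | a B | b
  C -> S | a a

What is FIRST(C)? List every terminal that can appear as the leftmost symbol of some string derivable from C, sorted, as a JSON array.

Compute FIRST by fixpoint:
round 1:
  A via A→b: +{b}
  B via B→a B: +{a}
  B via B→b: +{b}
  C via C→a a: +{a}
  S via S→a: +{a}
  FIRST[S]={a}  FIRST[A]={b}  FIRST[B]={a,b}  FIRST[C]={a}
round 2:
  A via A→C: +{a}
  FIRST[S]={a}  FIRST[A]={a,b}  FIRST[B]={a,b}  FIRST[C]={a}
round 3: (no change)
  FIRST[S]={a}  FIRST[A]={a,b}  FIRST[B]={a,b}  FIRST[C]={a}

FIRST(C) = ["a"]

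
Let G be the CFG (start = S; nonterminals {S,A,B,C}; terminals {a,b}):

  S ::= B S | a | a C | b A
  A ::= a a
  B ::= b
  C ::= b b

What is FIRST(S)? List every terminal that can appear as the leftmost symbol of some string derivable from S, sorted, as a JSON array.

FIRST sets, iterate to fixpoint:
iter 1:
  A via A→a a: +{a}
  B via B→b: +{b}
  C via C→b b: +{b}
  S via S→B S: +{b}
  S via S→a: +{a}
  S: {a,b}  A: {a}  B: {b}  C: {b}
iter 2: (no change)
  S: {a,b}  A: {a}  B: {b}  C: {b}

FIRST(S) = ["a", "b"]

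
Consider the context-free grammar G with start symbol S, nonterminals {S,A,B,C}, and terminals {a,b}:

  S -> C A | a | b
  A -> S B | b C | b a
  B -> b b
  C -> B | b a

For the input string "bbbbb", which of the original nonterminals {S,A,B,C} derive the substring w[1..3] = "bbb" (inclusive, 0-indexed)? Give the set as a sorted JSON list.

CNF form of G:
  S -> C A | a | b
  A -> S B | T0 C | T0 T1
  B -> T0 T0
  C -> T0 T0 | T0 T1
  T0 -> b
  T1 -> a

Fill CYK table bottom-up — only the sub-triangle for w[1..3]:
  [1..1]={S,T0}  "b"  orig:{S}
  [2..2]={S,T0}  "b"  orig:{S}
  [3..3]={S,T0}  "b"  orig:{S}
  [1..2]={B,C}  "bb"
  [2..3]={B,C}  "bb"
  [1..3]={A}  "bbb"

Original NTs in T[1,3] deriving "bbb": ["A"]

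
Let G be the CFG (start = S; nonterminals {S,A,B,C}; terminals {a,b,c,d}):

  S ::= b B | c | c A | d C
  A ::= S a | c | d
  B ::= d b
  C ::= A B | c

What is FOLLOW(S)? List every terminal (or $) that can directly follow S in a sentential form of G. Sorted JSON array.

FIRST iteration:
pass 1:
  A via A→c: +{c}
  A via A→d: +{d}
  B via B→d b: +{d}
  C via C→A B: +{c,d}
  S via S→b B: +{b}
  S via S→c: +{c}
  S via S→d C: +{d}
  FIRST[S]={b,c,d}  FIRST[A]={c,d}  FIRST[B]={d}  FIRST[C]={c,d}
pass 2:
  A via A→S a: +{b}
  C via C→A B: +{b}
  FIRST[S]={b,c,d}  FIRST[A]={b,c,d}  FIRST[B]={d}  FIRST[C]={b,c,d}
pass 3: (no change)
  FIRST[S]={b,c,d}  FIRST[A]={b,c,d}  FIRST[B]={d}  FIRST[C]={b,c,d}

Compute FOLLOW by fixpoint:
seed FOLLOW(S) with $
pass 1:
  A→S a: FOLLOW(S) ⊇ FIRST(a) = {a}; new: +{a}
  C→A B: FOLLOW(A) ⊇ FIRST(B) = {d}; new: +{d}
  S→b B: FOLLOW(B) ⊇ FOLLOW(S) ⊇ {$,a}; new: +{$,a}
  S→c A: FOLLOW(A) ⊇ FOLLOW(S) ⊇ {$,a}; new: +{$,a}
  S→d C: FOLLOW(C) ⊇ FOLLOW(S) ⊇ {$,a}; new: +{$,a}
  FOLLOW(S)={$,a}  FOLLOW(A)={$,a,d}  FOLLOW(B)={$,a}  FOLLOW(C)={$,a}
pass 2: — fixpoint
  FOLLOW(S)={$,a}  FOLLOW(A)={$,a,d}  FOLLOW(B)={$,a}  FOLLOW(C)={$,a}

FOLLOW(S) = ["$", "a"]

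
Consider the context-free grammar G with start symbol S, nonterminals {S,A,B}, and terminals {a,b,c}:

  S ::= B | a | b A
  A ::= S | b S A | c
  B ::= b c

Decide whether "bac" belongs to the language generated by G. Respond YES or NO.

Convert to CNF:
  S -> T0 A | T0 T1 | a
  A -> T0 A | T0 T1 | T0 X2 | a | c
  B -> T0 T1
  T0 -> b
  T1 -> c
  X2 -> S A

CYK fill:
  T[0,0] 'b' = {T0}  orig:{}
  T[1,1] 'a' = {A,S}
  T[2,2] 'c' = {A,T1}  orig:{A}
  T[0,1] 'ba' = {A,S}
  T[1,2] 'ac' = {X2}  orig:{}
  T[0,2] 'bac' = {A,X2}  orig:{A}

S ∉ T[0,2] ⇒ NO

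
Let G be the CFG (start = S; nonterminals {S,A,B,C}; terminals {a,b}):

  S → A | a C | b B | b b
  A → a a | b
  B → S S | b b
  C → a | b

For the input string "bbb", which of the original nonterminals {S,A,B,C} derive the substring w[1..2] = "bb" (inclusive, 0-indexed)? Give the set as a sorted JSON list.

CNF form of G:
  S -> T0 C | T0 T0 | T1 B | T1 T1 | b
  A -> T0 T0 | b
  B -> S S | T1 T1
  C -> a | b
  T0 -> a
  T1 -> b

CYK table (by increasing span), restricted to cells inside w[1..2]:
  [1..1]={A,C,S,T1}  "b"  orig:{A,C,S}
  [2..2]={A,C,S,T1}  "b"  orig:{A,C,S}
  [1..2]={B,S}  "bb"

Original NTs in T[1,2] deriving "bb": ["B", "S"]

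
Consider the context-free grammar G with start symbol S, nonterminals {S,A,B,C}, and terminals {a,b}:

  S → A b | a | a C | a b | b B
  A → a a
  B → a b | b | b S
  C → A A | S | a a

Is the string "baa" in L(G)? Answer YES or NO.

CNF form of G:
  S -> A T1 | T0 C | T0 T1 | T1 B | a
  A -> T0 T0
  B -> T0 T1 | T1 S | b
  C -> A A | A T1 | T0 C | T0 T0 | T0 T1 | T1 B | a
  T0 -> a
  T1 -> b

Fill CYK table bottom-up:
  cell(0,0) b: {B,T1}  orig:{B}
  cell(1,1) a: {C,S,T0}  orig:{C,S}
  cell(2,2) a: {C,S,T0}  orig:{C,S}
  cell(0,1) ba: {B}
  cell(1,2) aa: {A,C,S}
  cell(0,2) baa: {B}

S ∉ T[0,2] ⇒ NO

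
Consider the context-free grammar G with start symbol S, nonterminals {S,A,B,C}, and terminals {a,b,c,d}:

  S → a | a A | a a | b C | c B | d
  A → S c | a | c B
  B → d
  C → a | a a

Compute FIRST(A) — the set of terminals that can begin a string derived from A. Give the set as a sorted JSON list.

FIRST sets, iterate to fixpoint:
pass 1:
  A via A→a: +{a}
  A via A→c B: +{c}
  B via B→d: +{d}
  C via C→a: +{a}
  S via S→a: +{a}
  S via S→b C: +{b}
  S via S→c B: +{c}
  S via S→d: +{d}
  FIRST[S]={a,b,c,d}  FIRST[A]={a,c}  FIRST[B]={d}  FIRST[C]={a}
pass 2:
  A via A→S c: +{b,d}
  FIRST[S]={a,b,c,d}  FIRST[A]={a,b,c,d}  FIRST[B]={d}  FIRST[C]={a}
pass 3: done
  FIRST[S]={a,b,c,d}  FIRST[A]={a,b,c,d}  FIRST[B]={d}  FIRST[C]={a}

FIRST(A) = ["a", "b", "c", "d"]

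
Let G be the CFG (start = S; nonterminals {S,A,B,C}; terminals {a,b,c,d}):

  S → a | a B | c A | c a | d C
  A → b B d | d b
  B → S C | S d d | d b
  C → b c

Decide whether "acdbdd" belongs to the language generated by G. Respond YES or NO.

Convert to CNF:
  S -> T1 C | T2 A | T2 T3 | T3 B | a
  A -> T0 X4 | T1 T0
  B -> S C | S X5 | T1 T0
  C -> T0 T2
  T0 -> b
  T1 -> d
  T2 -> c
  T3 -> a
  X4 -> B T1
  X5 -> T1 T1

CYK fill:
  T[0,0] 'a' = {S,T3}  orig:{S}
  T[1,1] 'c' = {T2}  orig:{}
  T[2,2] 'd' = {T1}  orig:{}
  T[3,3] 'b' = {T0}  orig:{}
  T[4,4] 'd' = {T1}  orig:{}
  T[5,5] 'd' = {T1}  orig:{}
  T[0,1] 'ac' = ∅
  T[1,2] 'cd' = ∅
  T[2,3] 'db' = {A,B}
  T[3,4] 'bd' = ∅
  T[4,5] 'dd' = {X5}  orig:{}
  T[0,2] 'acd' = ∅
  T[1,3] 'cdb' = {S}
  T[2,4] 'dbd' = {X4}  orig:{}
  T[3,5] 'bdd' = ∅
  T[0,3] 'acdb' = ∅
  T[1,4] 'cdbd' = ∅
  T[2,5] 'dbdd' = ∅
  T[0,4] 'acdbd' = ∅
  T[1,5] 'cdbdd' = {B}
  T[0,5] 'acdbdd' = {S}

S ∈ T[0,5] ⇒ YES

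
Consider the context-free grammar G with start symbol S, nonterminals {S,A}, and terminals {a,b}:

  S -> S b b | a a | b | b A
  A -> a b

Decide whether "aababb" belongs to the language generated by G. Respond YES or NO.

Convert to CNF:
  S -> S X2 | T0 T0 | T1 A | b
  A -> T0 T1
  T0 -> a
  T1 -> b
  X2 -> T1 T1

CYK fill:
  cell(0,0) a: {T0}  orig:{}
  cell(1,1) a: {T0}  orig:{}
  cell(2,2) b: {S,T1}  orig:{S}
  cell(3,3) a: {T0}  orig:{}
  cell(4,4) b: {S,T1}  orig:{S}
  cell(5,5) b: {S,T1}  orig:{S}
  cell(0,1) aa: {S}
  cell(1,2) ab: {A}
  cell(2,3) ba: ∅
  cell(3,4) ab: {A}
  cell(4,5) bb: {X2}  orig:{}
  cell(0,2) aab: ∅
  cell(1,3) aba: ∅
  cell(2,4) bab: {S}
  cell(3,5) abb: ∅
  cell(0,3) aaba: ∅
  cell(1,4) abab: ∅
  cell(2,5) babb: ∅
  cell(0,4) aabab: ∅
  cell(1,5) ababb: ∅
  cell(0,5) aababb: ∅

S ∉ T[0,5] ⇒ NO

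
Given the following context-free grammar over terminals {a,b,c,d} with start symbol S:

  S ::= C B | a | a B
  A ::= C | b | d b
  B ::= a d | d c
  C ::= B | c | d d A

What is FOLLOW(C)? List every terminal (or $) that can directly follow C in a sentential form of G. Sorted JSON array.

Compute FIRST by fixpoint:
[1]
  A via A→b: +{b}
  A via A→d b: +{d}
  B via B→a d: +{a}
  B via B→d c: +{d}
  C via C→B: +{a,d}
  C via C→c: +{c}
  S via S→C B: +{a,c,d}
  FIRST[S]={a,c,d}  FIRST[A]={b,d}  FIRST[B]={a,d}  FIRST[C]={a,c,d}
[2]
  A via A→C: +{a,c}
  FIRST[S]={a,c,d}  FIRST[A]={a,b,c,d}  FIRST[B]={a,d}  FIRST[C]={a,c,d}
[3] (no change)
  FIRST[S]={a,c,d}  FIRST[A]={a,b,c,d}  FIRST[B]={a,d}  FIRST[C]={a,c,d}

Compute FOLLOW by fixpoint:
seed FOLLOW(S) with $
[1]
  S→C B: FOLLOW(C) ⊇ FIRST(B) = {a,d}; new: +{a,d}
  S→C B: FOLLOW(B) ⊇ FOLLOW(S) ⊇ {$}; new: +{$}
  FOLLOW[S]={$}  FOLLOW[A]={}  FOLLOW[B]={$}  FOLLOW[C]={a,d}
[2]
  C→B: FOLLOW(B) ⊇ FOLLOW(C) ⊇ {a,d}; new: +{a,d}
  C→d d A: FOLLOW(A) ⊇ FOLLOW(C) ⊇ {a,d}; new: +{a,d}
  FOLLOW[S]={$}  FOLLOW[A]={a,d}  FOLLOW[B]={$,a,d}  FOLLOW[C]={a,d}
[3] (no change)
  FOLLOW[S]={$}  FOLLOW[A]={a,d}  FOLLOW[B]={$,a,d}  FOLLOW[C]={a,d}

FOLLOW(C) = ["a", "d"]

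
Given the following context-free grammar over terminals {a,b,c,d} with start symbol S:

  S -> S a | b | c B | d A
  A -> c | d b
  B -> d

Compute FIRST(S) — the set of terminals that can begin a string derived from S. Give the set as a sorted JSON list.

FIRST iteration:
round 1:
  A via A→c: +{c}
  A via A→d b: +{d}
  B via B→d: +{d}
  S via S→b: +{b}
  S via S→c B: +{c}
  S via S→d A: +{d}
  FIRST(S)={b,c,d}  FIRST(A)={c,d}  FIRST(B)={d}
round 2: done
  FIRST(S)={b,c,d}  FIRST(A)={c,d}  FIRST(B)={d}

FIRST(S) = ["b", "c", "d"]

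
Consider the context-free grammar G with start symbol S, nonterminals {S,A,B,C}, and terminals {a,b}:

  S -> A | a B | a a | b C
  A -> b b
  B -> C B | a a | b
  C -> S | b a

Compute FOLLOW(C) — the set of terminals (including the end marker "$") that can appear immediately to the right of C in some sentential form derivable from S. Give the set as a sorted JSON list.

FIRST sets, iterate to fixpoint:
iter 1:
  A via A→b b: +{b}
  B via B→a a: +{a}
  B via B→b: +{b}
  C via C→b a: +{b}
  S via S→A: +{b}
  S via S→a B: +{a}
  FIRST[S]={a,b}  FIRST[A]={b}  FIRST[B]={a,b}  FIRST[C]={b}
iter 2:
  C via C→S: +{a}
  FIRST[S]={a,b}  FIRST[A]={b}  FIRST[B]={a,b}  FIRST[C]={a,b}
iter 3: done
  FIRST[S]={a,b}  FIRST[A]={b}  FIRST[B]={a,b}  FIRST[C]={a,b}

Compute FOLLOW by fixpoint:
FOLLOW(S) := {$}
iter 1:
  B→C B: FOLLOW(C) ⊇ FIRST(B) = {a,b}; new: +{a,b}
  C→S: FOLLOW(S) ⊇ FOLLOW(C) ⊇ {a,b}; new: +{a,b}
  S→A: FOLLOW(A) ⊇ FOLLOW(S) ⊇ {$,a,b}; new: +{$,a,b}
  S→a B: FOLLOW(B) ⊇ FOLLOW(S) ⊇ {$,a,b}; new: +{$,a,b}
  S→b C: FOLLOW(C) ⊇ FOLLOW(S) ⊇ {$,a,b}; new: +{$}
  S: {$,a,b}  A: {$,a,b}  B: {$,a,b}  C: {$,a,b}
iter 2: — fixpoint
  S: {$,a,b}  A: {$,a,b}  B: {$,a,b}  C: {$,a,b}

FOLLOW(C) = ["$", "a", "b"]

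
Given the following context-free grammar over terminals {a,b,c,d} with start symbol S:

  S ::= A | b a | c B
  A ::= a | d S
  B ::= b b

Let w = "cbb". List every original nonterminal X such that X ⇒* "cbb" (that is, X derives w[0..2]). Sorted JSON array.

Convert to CNF:
  S -> T0 S | T1 T2 | T3 B | a
  A -> T0 S | a
  B -> T1 T1
  T0 -> d
  T1 -> b
  T2 -> a
  T3 -> c

CYK table (by increasing span) (cells [i..j] with 0 ≤ i ≤ j ≤ 2 only):
  cell(0,0) c: {T3}  orig:{}
  cell(1,1) b: {T1}  orig:{}
  cell(2,2) b: {T1}  orig:{}
  cell(0,1) cb: ∅
  cell(1,2) bb: {B}
  cell(0,2) cbb: {S}

Original NTs in T[0,2] deriving "cbb": ["S"]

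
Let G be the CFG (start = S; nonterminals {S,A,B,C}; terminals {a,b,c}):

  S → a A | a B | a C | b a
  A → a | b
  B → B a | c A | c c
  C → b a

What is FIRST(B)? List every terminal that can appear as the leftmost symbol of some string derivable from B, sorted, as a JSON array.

FIRST iteration:
iter 1:
  A via A→a: +{a}
  A via A→b: +{b}
  B via B→c A: +{c}
  C via C→b a: +{b}
  S via S→a A: +{a}
  S via S→b a: +{b}
  FIRST[S]={a,b}  FIRST[A]={a,b}  FIRST[B]={c}  FIRST[C]={b}
iter 2: — fixpoint
  FIRST[S]={a,b}  FIRST[A]={a,b}  FIRST[B]={c}  FIRST[C]={b}

FIRST(B) = ["c"]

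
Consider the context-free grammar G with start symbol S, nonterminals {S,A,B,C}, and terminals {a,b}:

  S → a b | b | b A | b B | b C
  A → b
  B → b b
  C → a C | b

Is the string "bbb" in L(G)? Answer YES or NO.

Convert to CNF:
  S -> T0 A | T0 B | T0 C | T1 T0 | b
  A -> b
  B -> T0 T0
  C -> T1 C | b
  T0 -> b
  T1 -> a

Fill CYK table bottom-up:
  [0..0]={A,C,S,T0}  "b"  orig:{A,C,S}
  [1..1]={A,C,S,T0}  "b"  orig:{A,C,S}
  [2..2]={A,C,S,T0}  "b"  orig:{A,C,S}
  [0..1]={B,S}  "bb"
  [1..2]={B,S}  "bb"
  [0..2]={S}  "bbb"

S ∈ T[0,2] ⇒ YES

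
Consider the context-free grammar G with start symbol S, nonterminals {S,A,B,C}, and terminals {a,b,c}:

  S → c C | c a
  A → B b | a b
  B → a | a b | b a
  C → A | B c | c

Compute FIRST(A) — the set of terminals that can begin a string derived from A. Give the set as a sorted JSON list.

Compute FIRST by fixpoint:
round 1:
  A via A→a b: +{a}
  B via B→a: +{a}
  B via B→b a: +{b}
  C via C→A: +{a}
  C via C→B c: +{b}
  C via C→c: +{c}
  S via S→c C: +{c}
  S: {c}  A: {a}  B: {a,b}  C: {a,b,c}
round 2:
  A via A→B b: +{b}
  S: {c}  A: {a,b}  B: {a,b}  C: {a,b,c}
round 3: (stable)
  S: {c}  A: {a,b}  B: {a,b}  C: {a,b,c}

FIRST(A) = ["a", "b"]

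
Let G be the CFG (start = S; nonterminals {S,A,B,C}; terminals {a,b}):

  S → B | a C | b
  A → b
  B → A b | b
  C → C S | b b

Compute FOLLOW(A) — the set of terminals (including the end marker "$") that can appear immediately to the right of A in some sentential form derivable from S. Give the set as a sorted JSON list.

FIRST sets, iterate to fixpoint:
pass 1:
  A via A→b: +{b}
  B via B→A b: +{b}
  C via C→b b: +{b}
  S via S→B: +{b}
  S via S→a C: +{a}
  FIRST(S)={a,b}  FIRST(A)={b}  FIRST(B)={b}  FIRST(C)={b}
pass 2: done
  FIRST(S)={a,b}  FIRST(A)={b}  FIRST(B)={b}  FIRST(C)={b}

FOLLOW iteration:
seed FOLLOW(S) with $
pass 1:
  B→A b: FOLLOW(A) ⊇ FIRST(b) = {b}; new: +{b}
  C→C S: FOLLOW(C) ⊇ FIRST(S) = {a,b}; new: +{a,b}
  C→C S: FOLLOW(S) ⊇ FOLLOW(C) ⊇ {a,b}; new: +{a,b}
  S→B: FOLLOW(B) ⊇ FOLLOW(S) ⊇ {$,a,b}; new: +{$,a,b}
  S→a C: FOLLOW(C) ⊇ FOLLOW(S) ⊇ {$,a,b}; new: +{$}
  S: {$,a,b}  A: {b}  B: {$,a,b}  C: {$,a,b}
pass 2: done
  S: {$,a,b}  A: {b}  B: {$,a,b}  C: {$,a,b}

FOLLOW(A) = ["b"]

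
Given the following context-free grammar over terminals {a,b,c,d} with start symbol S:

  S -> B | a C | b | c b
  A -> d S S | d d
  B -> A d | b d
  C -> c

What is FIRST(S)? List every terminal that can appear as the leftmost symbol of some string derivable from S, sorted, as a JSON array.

FIRST sets, iterate to fixpoint:
iter 1:
  A via A→d S S: +{d}
  B via B→A d: +{d}
  B via B→b d: +{b}
  C via C→c: +{c}
  S via S→B: +{b,d}
  S via S→a C: +{a}
  S via S→c b: +{c}
  FIRST(S)={a,b,c,d}  FIRST(A)={d}  FIRST(B)={b,d}  FIRST(C)={c}
iter 2: — fixpoint
  FIRST(S)={a,b,c,d}  FIRST(A)={d}  FIRST(B)={b,d}  FIRST(C)={c}

FIRST(S) = ["a", "b", "c", "d"]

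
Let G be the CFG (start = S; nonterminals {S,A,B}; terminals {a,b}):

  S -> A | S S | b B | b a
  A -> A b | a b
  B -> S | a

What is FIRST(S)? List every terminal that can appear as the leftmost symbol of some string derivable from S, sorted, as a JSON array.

FIRST iteration:
round 1:
  A via A→a b: +{a}
  B via B→a: +{a}
  S via S→A: +{a}
  S via S→b B: +{b}
  FIRST[S]={a,b}  FIRST[A]={a}  FIRST[B]={a}
round 2:
  B via B→S: +{b}
  FIRST[S]={a,b}  FIRST[A]={a}  FIRST[B]={a,b}
round 3: done
  FIRST[S]={a,b}  FIRST[A]={a}  FIRST[B]={a,b}

FIRST(S) = ["a", "b"]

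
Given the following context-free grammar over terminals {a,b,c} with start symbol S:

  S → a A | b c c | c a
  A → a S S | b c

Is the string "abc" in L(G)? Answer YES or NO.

Convert to CNF:
  S -> T0 A | T1 X4 | T2 T0
  A -> T0 X3 | T1 T2
  T0 -> a
  T1 -> b
  T2 -> c
  X3 -> S S
  X4 -> T2 T2

CYK fill:
  cell(0,0) a: {T0}  orig:{}
  cell(1,1) b: {T1}  orig:{}
  cell(2,2) c: {T2}  orig:{}
  cell(0,1) ab: ∅
  cell(1,2) bc: {A}
  cell(0,2) abc: {S}

S ∈ T[0,2] ⇒ YES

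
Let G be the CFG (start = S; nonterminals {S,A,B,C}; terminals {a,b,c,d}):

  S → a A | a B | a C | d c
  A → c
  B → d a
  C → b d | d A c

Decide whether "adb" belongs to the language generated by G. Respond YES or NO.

Convert to CNF:
  S -> T0 T3 | T1 A | T1 B | T1 C
  A -> c
  B -> T0 T1
  C -> T0 X4 | T2 T0
  T0 -> d
  T1 -> a
  T2 -> b
  T3 -> c
  X4 -> A T3

CYK fill:
  T[0,0] 'a' = {T1}  orig:{}
  T[1,1] 'd' = {T0}  orig:{}
  T[2,2] 'b' = {T2}  orig:{}
  T[0,1] 'ad' = ∅
  T[1,2] 'db' = ∅
  T[0,2] 'adb' = ∅

S ∉ T[0,2] ⇒ NO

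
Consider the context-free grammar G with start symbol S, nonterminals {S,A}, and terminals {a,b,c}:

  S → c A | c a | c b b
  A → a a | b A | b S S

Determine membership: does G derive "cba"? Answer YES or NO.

Convert to CNF:
  S -> T2 A | T2 T0 | T2 X4
  A -> T0 T0 | T1 A | T1 X3
  T0 -> a
  T1 -> b
  T2 -> c
  X3 -> S S
  X4 -> T1 T1

CYK table (by increasing span):
  T[0,0] 'c' = {T2}  orig:{}
  T[1,1] 'b' = {T1}  orig:{}
  T[2,2] 'a' = {T0}  orig:{}
  T[0,1] 'cb' = ∅
  T[1,2] 'ba' = ∅
  T[0,2] 'cba' = ∅

S ∉ T[0,2] ⇒ NO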